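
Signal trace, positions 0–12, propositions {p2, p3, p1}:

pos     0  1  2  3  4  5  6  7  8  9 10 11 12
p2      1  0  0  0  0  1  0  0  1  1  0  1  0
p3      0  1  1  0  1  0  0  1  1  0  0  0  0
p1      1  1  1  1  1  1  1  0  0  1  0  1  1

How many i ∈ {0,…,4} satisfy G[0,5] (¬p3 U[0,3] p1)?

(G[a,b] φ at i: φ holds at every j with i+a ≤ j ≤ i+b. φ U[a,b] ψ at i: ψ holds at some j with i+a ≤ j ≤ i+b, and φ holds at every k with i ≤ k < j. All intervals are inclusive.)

2

Evaluate at each i in [0,4]:
  i=0: ✓ (all of [0,5])
  i=1: ✓ (all of [1,6])
  i=2: ✗ (fails at j=7)
  i=3: ✗ (fails at j=7)
  i=4: ✗ (fails at j=7)
Positions where it holds: {0, 1} → 2.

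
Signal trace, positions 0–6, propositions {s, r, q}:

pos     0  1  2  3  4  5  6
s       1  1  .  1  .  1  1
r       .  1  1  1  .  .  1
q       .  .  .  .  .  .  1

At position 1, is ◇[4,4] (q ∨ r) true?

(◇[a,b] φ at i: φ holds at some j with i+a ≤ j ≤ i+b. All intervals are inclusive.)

Does not hold

Check (q ∨ r) at each j in [5,5]:
  j=5: false
No position in the window satisfies it → formula fails.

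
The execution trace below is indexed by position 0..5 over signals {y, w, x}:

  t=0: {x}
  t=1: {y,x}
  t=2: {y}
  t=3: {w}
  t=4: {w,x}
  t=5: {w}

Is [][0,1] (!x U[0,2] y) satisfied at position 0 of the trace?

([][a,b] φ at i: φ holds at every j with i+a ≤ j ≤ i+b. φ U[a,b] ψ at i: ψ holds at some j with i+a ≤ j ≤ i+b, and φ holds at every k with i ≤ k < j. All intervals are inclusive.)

No

Check (!x U[0,2] y) at every j in [0,1]:
  j=0: fails
  j=1: holds
Fails at j=0 → formula fails.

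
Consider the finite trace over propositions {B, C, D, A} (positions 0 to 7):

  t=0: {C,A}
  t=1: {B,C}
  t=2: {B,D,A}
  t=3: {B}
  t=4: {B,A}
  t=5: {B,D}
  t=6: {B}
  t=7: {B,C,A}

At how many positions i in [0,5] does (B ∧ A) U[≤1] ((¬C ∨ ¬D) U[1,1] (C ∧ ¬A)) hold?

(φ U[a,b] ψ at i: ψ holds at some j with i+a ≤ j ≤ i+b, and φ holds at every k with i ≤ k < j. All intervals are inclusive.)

Evaluate at each i in [0,5]:
  i=0: ✓ (rhs at j=0)
  i=1: ✗ (no rhs in [1,2])
  i=2: ✗ (no rhs in [2,3])
  i=3: ✗ (no rhs in [3,4])
  i=4: ✗ (no rhs in [4,5])
  i=5: ✗ (no rhs in [5,6])
Positions where it holds: {0} → 1.

1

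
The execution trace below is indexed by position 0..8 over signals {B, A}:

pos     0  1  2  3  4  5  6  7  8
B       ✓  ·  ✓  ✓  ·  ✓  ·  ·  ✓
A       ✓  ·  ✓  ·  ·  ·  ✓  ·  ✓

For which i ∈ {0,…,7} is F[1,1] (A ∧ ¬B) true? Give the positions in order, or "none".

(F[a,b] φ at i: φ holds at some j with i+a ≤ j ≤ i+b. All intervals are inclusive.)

5

Evaluate at each i in [0,7]:
  i=0: ✗ (none in [1,1])
  i=1: ✗ (none in [2,2])
  i=2: ✗ (none in [3,3])
  i=3: ✗ (none in [4,4])
  i=4: ✗ (none in [5,5])
  i=5: ✓ (witness j=6)
  i=6: ✗ (none in [7,7])
  i=7: ✗ (none in [8,8])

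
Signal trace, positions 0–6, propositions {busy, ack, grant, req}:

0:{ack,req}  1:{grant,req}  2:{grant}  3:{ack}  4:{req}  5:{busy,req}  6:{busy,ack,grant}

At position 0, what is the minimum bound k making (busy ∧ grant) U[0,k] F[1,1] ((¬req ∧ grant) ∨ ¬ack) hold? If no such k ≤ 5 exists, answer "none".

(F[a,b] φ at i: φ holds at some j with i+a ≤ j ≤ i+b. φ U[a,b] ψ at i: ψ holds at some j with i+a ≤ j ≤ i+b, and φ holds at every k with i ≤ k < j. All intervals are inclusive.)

Need earliest j ≥ 0 with F[1,1] ((¬req ∧ grant) ∨ ¬ack), and (busy ∧ grant) at every k in [0,j-1].
  j=0: rhs holds (empty prefix). k = 0.

0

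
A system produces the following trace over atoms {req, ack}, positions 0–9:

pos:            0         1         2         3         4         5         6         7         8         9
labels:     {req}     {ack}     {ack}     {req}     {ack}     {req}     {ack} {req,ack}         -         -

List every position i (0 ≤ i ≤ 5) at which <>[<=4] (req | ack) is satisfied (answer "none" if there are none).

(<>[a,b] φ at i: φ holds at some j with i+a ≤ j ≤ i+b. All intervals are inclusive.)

Evaluate at each i in [0,5]:
  i=0: ✓ (witness j=0)
  i=1: ✓ (witness j=1)
  i=2: ✓ (witness j=2)
  i=3: ✓ (witness j=3)
  i=4: ✓ (witness j=4)
  i=5: ✓ (witness j=5)

0, 1, 2, 3, 4, 5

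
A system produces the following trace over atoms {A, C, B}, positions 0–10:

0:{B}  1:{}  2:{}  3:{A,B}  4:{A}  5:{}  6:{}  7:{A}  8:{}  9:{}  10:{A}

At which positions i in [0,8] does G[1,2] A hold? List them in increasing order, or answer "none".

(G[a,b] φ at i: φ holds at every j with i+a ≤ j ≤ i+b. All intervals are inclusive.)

2

Evaluate at each i in [0,8]:
  i=0: ✗ (fails at j=1)
  i=1: ✗ (fails at j=2)
  i=2: ✓ (all of [3,4])
  i=3: ✗ (fails at j=5)
  i=4: ✗ (fails at j=5)
  i=5: ✗ (fails at j=6)
  i=6: ✗ (fails at j=8)
  i=7: ✗ (fails at j=8)
  i=8: ✗ (fails at j=9)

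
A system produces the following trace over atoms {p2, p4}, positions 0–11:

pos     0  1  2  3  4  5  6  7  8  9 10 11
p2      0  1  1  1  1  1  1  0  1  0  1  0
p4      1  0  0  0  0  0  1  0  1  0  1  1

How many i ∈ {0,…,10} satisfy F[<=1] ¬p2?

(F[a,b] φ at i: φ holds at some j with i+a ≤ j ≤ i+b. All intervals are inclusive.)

Evaluate at each i in [0,10]:
  i=0: ✓ (witness j=0)
  i=1: ✗ (none in [1,2])
  i=2: ✗ (none in [2,3])
  i=3: ✗ (none in [3,4])
  i=4: ✗ (none in [4,5])
  i=5: ✗ (none in [5,6])
  i=6: ✓ (witness j=7)
  i=7: ✓ (witness j=7)
  i=8: ✓ (witness j=9)
  i=9: ✓ (witness j=9)
  i=10: ✓ (witness j=11)
Positions where it holds: {0, 6, 7, 8, 9, 10} → 6.

6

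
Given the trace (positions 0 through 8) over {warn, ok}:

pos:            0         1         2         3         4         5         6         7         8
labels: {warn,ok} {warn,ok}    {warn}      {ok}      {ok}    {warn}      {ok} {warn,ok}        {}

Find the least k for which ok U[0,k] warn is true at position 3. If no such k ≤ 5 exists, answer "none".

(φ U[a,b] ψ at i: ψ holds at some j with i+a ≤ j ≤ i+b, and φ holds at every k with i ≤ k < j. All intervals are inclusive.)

2

Need earliest j ≥ 3 with warn, and ok at every k in [3,j-1].
  j=3: rhs fails.
  j=4: rhs fails.
  j=5: rhs holds; lhs holds on [3,4]. k = 2.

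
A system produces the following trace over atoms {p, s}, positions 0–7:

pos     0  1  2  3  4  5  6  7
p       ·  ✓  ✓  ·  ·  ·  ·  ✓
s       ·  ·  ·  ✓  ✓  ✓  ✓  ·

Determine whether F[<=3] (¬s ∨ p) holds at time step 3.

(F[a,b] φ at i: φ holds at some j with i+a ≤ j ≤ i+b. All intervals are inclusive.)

No

Check (¬s ∨ p) at each j in [3,6]:
  j=3: false
  j=4: false
  j=5: false
  j=6: false
No position in the window satisfies it → formula fails.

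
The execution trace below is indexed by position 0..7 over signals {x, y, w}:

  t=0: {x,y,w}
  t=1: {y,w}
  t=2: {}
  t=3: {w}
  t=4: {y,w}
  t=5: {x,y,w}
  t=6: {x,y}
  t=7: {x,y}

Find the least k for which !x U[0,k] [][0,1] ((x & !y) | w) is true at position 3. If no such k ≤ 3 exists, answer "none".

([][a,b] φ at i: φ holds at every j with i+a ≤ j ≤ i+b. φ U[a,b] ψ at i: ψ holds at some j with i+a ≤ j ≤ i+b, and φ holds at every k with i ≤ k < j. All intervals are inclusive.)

Need earliest j ≥ 3 with [][0,1] ((x & !y) | w), and !x at every k in [3,j-1].
  j=3: rhs holds (empty prefix). k = 0.

0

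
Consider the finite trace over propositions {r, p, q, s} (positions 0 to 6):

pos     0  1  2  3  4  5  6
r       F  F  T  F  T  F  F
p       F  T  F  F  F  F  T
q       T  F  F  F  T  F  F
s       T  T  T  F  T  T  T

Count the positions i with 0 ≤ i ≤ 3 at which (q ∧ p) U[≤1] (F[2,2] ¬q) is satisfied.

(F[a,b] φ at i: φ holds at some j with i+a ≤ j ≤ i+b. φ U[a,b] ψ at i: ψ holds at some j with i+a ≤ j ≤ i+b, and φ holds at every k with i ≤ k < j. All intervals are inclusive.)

3

Evaluate at each i in [0,3]:
  i=0: ✓ (rhs at j=0)
  i=1: ✓ (rhs at j=1)
  i=2: ✗ (lhs fails at k=2 before rhs at j=3)
  i=3: ✓ (rhs at j=3)
Positions where it holds: {0, 1, 3} → 3.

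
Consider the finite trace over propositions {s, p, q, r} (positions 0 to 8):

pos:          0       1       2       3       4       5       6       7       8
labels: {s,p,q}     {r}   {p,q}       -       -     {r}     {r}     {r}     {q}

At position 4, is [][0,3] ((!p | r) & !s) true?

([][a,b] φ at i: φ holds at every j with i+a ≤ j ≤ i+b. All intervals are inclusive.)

Check ((!p | r) & !s) at every j in [4,7]:
  j=4: true
  j=5: true
  j=6: true
  j=7: true
All positions satisfy it → formula holds.

Yes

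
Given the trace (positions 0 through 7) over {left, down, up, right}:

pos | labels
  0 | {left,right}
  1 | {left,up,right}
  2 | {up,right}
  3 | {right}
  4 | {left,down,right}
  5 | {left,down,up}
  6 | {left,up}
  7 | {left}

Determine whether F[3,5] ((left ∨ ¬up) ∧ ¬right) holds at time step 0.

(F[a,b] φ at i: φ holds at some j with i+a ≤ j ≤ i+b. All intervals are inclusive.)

Holds

Check ((left ∨ ¬up) ∧ ¬right) at each j in [3,5]:
  j=3: false
  j=4: false
  j=5: true
Found at j=5 → formula holds.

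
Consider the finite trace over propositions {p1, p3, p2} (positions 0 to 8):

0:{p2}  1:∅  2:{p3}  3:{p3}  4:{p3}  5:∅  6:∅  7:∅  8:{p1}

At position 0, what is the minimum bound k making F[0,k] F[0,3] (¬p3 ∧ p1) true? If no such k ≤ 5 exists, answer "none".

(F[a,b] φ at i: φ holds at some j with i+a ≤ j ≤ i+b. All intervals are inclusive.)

5

Scan j = 0,1,… for F[0,3] (¬p3 ∧ p1):
  j=0: fails
  j=1: fails
  j=2: fails
  j=3: fails
  j=4: fails
  j=5: holds
First hit at j=5, so smallest k = 5-0 = 5.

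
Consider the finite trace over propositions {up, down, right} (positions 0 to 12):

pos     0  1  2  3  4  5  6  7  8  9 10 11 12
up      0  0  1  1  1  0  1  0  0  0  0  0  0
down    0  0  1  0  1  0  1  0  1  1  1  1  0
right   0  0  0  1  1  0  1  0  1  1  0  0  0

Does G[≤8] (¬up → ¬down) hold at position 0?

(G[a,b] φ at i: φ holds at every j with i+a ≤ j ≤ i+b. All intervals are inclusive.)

Check (¬up → ¬down) at every j in [0,8]:
  j=0: antecedent true; consequent true → ✓
  j=1: antecedent true; consequent true → ✓
  j=2: antecedent false → ✓
  j=3: antecedent false → ✓
  j=4: antecedent false → ✓
  j=5: antecedent true; consequent true → ✓
  j=6: antecedent false → ✓
  j=7: antecedent true; consequent true → ✓
  j=8: antecedent true; consequent false → ✗
Fails at j=8 → formula fails.

No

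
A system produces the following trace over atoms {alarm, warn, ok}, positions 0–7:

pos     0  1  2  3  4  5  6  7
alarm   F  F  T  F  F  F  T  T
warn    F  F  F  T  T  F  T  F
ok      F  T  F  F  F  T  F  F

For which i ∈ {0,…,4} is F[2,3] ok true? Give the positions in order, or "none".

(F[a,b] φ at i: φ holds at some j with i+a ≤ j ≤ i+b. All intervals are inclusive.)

2, 3

Evaluate at each i in [0,4]:
  i=0: ✗ (none in [2,3])
  i=1: ✗ (none in [3,4])
  i=2: ✓ (witness j=5)
  i=3: ✓ (witness j=5)
  i=4: ✗ (none in [6,7])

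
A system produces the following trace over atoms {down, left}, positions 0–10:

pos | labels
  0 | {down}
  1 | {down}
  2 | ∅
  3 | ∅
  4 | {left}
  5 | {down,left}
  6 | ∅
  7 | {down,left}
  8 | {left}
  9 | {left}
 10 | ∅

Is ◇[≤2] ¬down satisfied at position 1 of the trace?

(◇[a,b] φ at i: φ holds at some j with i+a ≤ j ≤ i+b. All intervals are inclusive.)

Check ¬down at each j in [1,3]:
  j=1: false
  j=2: true
  j=3: true
Found at j=2 → formula holds.

Holds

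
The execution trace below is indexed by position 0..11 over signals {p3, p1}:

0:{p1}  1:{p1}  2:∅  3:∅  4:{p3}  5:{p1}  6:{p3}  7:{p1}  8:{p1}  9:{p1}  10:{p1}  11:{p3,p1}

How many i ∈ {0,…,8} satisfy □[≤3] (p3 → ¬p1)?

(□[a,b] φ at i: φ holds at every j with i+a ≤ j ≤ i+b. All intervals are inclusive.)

Evaluate at each i in [0,8]:
  i=0: ✓ (all of [0,3])
  i=1: ✓ (all of [1,4])
  i=2: ✓ (all of [2,5])
  i=3: ✓ (all of [3,6])
  i=4: ✓ (all of [4,7])
  i=5: ✓ (all of [5,8])
  i=6: ✓ (all of [6,9])
  i=7: ✓ (all of [7,10])
  i=8: ✗ (fails at j=11)
Positions where it holds: {0, 1, 2, 3, 4, 5, 6, 7} → 8.

8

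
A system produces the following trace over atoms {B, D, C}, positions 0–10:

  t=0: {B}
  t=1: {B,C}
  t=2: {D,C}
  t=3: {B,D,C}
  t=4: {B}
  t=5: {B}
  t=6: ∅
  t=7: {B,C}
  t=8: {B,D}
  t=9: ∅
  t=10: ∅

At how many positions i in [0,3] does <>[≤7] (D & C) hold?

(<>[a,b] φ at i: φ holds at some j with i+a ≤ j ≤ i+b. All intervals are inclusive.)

Evaluate at each i in [0,3]:
  i=0: ✓ (witness j=2)
  i=1: ✓ (witness j=2)
  i=2: ✓ (witness j=2)
  i=3: ✓ (witness j=3)
Positions where it holds: {0, 1, 2, 3} → 4.

4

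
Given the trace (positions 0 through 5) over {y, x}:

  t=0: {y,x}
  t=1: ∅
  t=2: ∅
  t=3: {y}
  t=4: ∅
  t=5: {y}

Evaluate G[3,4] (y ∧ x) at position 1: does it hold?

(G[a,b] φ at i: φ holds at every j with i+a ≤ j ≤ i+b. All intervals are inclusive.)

Does not hold

Check (y ∧ x) at every j in [4,5]:
  j=4: false
  j=5: false
Fails at j=4 → formula fails.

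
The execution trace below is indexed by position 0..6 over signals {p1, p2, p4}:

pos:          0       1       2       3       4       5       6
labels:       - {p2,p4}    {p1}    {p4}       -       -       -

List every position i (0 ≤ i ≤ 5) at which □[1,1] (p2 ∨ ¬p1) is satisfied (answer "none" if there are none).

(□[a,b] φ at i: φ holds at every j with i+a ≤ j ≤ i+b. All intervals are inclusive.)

Evaluate at each i in [0,5]:
  i=0: ✓ (all of [1,1])
  i=1: ✗ (fails at j=2)
  i=2: ✓ (all of [3,3])
  i=3: ✓ (all of [4,4])
  i=4: ✓ (all of [5,5])
  i=5: ✓ (all of [6,6])

0, 2, 3, 4, 5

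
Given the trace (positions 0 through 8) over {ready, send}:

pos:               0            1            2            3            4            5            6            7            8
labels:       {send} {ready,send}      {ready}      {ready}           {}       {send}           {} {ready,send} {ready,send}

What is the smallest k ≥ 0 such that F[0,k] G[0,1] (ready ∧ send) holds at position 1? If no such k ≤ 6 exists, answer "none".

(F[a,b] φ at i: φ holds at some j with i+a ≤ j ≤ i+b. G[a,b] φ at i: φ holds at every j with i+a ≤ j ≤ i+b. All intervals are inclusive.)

Scan j = 1,2,… for G[0,1] (ready ∧ send):
  j=1: fails
  j=2: fails
  j=3: fails
  j=4: fails
  j=5: fails
  j=6: fails
  j=7: holds
First hit at j=7, so smallest k = 7-1 = 6.

6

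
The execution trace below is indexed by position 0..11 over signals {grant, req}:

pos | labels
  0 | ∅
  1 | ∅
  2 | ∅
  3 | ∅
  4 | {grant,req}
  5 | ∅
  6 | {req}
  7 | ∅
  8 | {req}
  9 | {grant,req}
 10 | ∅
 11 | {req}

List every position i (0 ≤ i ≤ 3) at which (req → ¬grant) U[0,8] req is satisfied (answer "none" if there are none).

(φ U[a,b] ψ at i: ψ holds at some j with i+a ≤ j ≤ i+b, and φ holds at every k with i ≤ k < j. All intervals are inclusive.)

0, 1, 2, 3

Evaluate at each i in [0,3]:
  i=0: ✓ (rhs at j=4; lhs holds on [0,3])
  i=1: ✓ (rhs at j=4; lhs holds on [1,3])
  i=2: ✓ (rhs at j=4; lhs holds on [2,3])
  i=3: ✓ (rhs at j=4; lhs holds on [3,3])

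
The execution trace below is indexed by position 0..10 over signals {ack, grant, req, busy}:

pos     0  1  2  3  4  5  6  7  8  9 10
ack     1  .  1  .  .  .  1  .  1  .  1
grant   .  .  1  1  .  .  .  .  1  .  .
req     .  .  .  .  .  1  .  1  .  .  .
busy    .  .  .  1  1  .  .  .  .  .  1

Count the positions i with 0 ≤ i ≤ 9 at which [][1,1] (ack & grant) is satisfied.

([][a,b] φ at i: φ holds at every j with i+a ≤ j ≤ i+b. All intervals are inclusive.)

Evaluate at each i in [0,9]:
  i=0: ✗ (fails at j=1)
  i=1: ✓ (all of [2,2])
  i=2: ✗ (fails at j=3)
  i=3: ✗ (fails at j=4)
  i=4: ✗ (fails at j=5)
  i=5: ✗ (fails at j=6)
  i=6: ✗ (fails at j=7)
  i=7: ✓ (all of [8,8])
  i=8: ✗ (fails at j=9)
  i=9: ✗ (fails at j=10)
Positions where it holds: {1, 7} → 2.

2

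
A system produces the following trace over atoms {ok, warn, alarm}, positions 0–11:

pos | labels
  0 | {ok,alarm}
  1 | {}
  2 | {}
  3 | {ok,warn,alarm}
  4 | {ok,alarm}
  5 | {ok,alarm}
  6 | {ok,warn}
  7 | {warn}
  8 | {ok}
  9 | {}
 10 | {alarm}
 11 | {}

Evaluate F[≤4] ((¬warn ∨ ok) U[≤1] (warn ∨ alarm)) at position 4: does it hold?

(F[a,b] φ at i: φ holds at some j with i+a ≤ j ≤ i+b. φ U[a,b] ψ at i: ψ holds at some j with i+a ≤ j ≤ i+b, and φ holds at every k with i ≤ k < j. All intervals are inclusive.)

Check ((¬warn ∨ ok) U[≤1] (warn ∨ alarm)) at each j in [4,8]:
  j=4: holds
  j=5: holds
  j=6: holds
  j=7: holds
  j=8: fails
Found at j=4 → formula holds.

Yes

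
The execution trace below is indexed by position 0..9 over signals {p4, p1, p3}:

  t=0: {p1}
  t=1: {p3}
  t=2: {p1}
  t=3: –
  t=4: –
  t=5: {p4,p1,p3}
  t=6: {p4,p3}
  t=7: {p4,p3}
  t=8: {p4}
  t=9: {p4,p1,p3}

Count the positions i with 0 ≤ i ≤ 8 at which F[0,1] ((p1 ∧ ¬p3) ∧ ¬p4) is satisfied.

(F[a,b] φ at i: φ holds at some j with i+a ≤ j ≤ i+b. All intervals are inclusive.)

Evaluate at each i in [0,8]:
  i=0: ✓ (witness j=0)
  i=1: ✓ (witness j=2)
  i=2: ✓ (witness j=2)
  i=3: ✗ (none in [3,4])
  i=4: ✗ (none in [4,5])
  i=5: ✗ (none in [5,6])
  i=6: ✗ (none in [6,7])
  i=7: ✗ (none in [7,8])
  i=8: ✗ (none in [8,9])
Positions where it holds: {0, 1, 2} → 3.

3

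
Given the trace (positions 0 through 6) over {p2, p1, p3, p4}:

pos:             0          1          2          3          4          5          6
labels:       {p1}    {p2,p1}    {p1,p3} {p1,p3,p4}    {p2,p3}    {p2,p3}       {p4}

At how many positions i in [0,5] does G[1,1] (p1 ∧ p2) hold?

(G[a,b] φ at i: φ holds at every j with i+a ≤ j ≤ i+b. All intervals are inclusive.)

Evaluate at each i in [0,5]:
  i=0: ✓ (all of [1,1])
  i=1: ✗ (fails at j=2)
  i=2: ✗ (fails at j=3)
  i=3: ✗ (fails at j=4)
  i=4: ✗ (fails at j=5)
  i=5: ✗ (fails at j=6)
Positions where it holds: {0} → 1.

1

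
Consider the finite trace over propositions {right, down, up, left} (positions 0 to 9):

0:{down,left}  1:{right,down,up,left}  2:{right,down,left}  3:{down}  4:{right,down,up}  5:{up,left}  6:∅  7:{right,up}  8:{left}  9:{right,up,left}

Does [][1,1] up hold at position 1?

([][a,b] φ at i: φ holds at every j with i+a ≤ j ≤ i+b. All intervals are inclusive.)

False

Check up at every j in [2,2]:
  j=2: false
Fails at j=2 → formula fails.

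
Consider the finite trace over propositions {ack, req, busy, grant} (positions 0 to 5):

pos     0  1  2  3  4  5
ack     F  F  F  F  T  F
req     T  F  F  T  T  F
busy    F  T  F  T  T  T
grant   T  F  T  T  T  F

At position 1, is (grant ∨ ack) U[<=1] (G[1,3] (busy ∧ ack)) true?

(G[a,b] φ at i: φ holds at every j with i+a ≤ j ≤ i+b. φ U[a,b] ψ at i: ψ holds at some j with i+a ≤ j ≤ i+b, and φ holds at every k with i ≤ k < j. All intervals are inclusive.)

Need some j in [1,2] with G[1,3] (busy ∧ ack), and (grant ∨ ack) at every k in [1,j-1].
  j=1: G[1,3] (busy ∧ ack) — fails at 2.
  j=2: G[1,3] (busy ∧ ack) — fails at 3.
No j in the window works → until fails.

Does not hold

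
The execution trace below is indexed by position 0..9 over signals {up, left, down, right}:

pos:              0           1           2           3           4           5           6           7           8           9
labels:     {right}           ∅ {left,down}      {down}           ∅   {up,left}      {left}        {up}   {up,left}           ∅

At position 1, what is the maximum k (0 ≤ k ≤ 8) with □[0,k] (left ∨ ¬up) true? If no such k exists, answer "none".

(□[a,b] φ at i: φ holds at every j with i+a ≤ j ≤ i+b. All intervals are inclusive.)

5

(left ∨ ¬up) must hold from j=1 onward; find where it first fails.
  j=1: holds
  j=2: holds
  j=3: holds
  j=4: holds
  j=5: holds
  j=6: holds
  j=7: fails
Holds on [1,6], so largest k = 5.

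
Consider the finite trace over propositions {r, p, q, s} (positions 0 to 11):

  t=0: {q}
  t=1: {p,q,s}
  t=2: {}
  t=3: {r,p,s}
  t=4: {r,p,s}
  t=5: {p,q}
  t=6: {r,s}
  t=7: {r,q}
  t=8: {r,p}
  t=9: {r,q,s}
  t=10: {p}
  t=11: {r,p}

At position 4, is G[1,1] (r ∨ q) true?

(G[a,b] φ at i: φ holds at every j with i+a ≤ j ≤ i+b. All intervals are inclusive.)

Check (r ∨ q) at every j in [5,5]:
  j=5: true
All positions satisfy it → formula holds.

Holds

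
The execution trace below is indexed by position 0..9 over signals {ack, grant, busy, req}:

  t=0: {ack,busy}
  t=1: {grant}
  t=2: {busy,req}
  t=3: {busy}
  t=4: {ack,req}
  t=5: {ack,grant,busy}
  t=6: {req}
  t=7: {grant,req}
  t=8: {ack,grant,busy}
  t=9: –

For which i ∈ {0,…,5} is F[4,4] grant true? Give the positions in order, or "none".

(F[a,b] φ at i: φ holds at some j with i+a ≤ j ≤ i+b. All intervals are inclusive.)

1, 3, 4

Evaluate at each i in [0,5]:
  i=0: ✗ (none in [4,4])
  i=1: ✓ (witness j=5)
  i=2: ✗ (none in [6,6])
  i=3: ✓ (witness j=7)
  i=4: ✓ (witness j=8)
  i=5: ✗ (none in [9,9])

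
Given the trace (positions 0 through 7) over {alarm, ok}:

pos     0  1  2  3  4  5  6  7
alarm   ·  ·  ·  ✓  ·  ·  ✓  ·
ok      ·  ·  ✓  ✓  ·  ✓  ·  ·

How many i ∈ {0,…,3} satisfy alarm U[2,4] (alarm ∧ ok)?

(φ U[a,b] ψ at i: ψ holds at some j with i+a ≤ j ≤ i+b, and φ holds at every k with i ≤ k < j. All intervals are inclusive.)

Evaluate at each i in [0,3]:
  i=0: ✗ (lhs fails at k=0 before rhs at j=3)
  i=1: ✗ (lhs fails at k=1 before rhs at j=3)
  i=2: ✗ (no rhs in [4,6])
  i=3: ✗ (no rhs in [5,7])
Positions where it holds: {} → 0.

0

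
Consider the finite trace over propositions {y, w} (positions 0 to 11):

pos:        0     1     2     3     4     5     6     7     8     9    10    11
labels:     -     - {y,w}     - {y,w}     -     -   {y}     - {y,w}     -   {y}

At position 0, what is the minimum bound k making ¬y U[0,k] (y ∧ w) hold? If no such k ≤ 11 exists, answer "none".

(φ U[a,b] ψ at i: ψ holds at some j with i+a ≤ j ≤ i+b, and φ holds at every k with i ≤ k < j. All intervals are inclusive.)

2

Need earliest j ≥ 0 with (y ∧ w), and ¬y at every k in [0,j-1].
  j=0: rhs fails.
  j=1: rhs fails.
  j=2: rhs holds; lhs holds on [0,1]. k = 2.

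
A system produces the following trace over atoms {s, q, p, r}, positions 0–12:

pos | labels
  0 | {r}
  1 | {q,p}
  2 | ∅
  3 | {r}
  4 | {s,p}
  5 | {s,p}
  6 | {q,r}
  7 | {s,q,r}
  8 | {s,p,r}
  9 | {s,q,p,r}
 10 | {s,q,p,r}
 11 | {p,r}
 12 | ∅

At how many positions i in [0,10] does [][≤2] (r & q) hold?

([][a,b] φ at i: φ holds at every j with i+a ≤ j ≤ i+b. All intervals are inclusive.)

0

Evaluate at each i in [0,10]:
  i=0: ✗ (fails at j=0)
  i=1: ✗ (fails at j=1)
  i=2: ✗ (fails at j=2)
  i=3: ✗ (fails at j=3)
  i=4: ✗ (fails at j=4)
  i=5: ✗ (fails at j=5)
  i=6: ✗ (fails at j=8)
  i=7: ✗ (fails at j=8)
  i=8: ✗ (fails at j=8)
  i=9: ✗ (fails at j=11)
  i=10: ✗ (fails at j=11)
Positions where it holds: {} → 0.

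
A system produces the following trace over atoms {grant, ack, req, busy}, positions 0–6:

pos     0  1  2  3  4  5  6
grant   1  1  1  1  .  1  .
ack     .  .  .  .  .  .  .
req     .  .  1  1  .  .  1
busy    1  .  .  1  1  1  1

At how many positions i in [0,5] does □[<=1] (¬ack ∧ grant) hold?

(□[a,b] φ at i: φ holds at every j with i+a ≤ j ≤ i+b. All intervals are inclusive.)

Evaluate at each i in [0,5]:
  i=0: ✓ (all of [0,1])
  i=1: ✓ (all of [1,2])
  i=2: ✓ (all of [2,3])
  i=3: ✗ (fails at j=4)
  i=4: ✗ (fails at j=4)
  i=5: ✗ (fails at j=6)
Positions where it holds: {0, 1, 2} → 3.

3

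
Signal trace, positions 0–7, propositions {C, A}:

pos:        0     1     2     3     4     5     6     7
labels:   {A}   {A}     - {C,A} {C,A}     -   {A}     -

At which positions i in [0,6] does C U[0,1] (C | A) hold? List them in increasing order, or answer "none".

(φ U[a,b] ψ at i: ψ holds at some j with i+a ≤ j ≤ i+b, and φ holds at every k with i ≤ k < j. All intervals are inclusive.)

0, 1, 3, 4, 6

Evaluate at each i in [0,6]:
  i=0: ✓ (rhs at j=0)
  i=1: ✓ (rhs at j=1)
  i=2: ✗ (lhs fails at k=2 before rhs at j=3)
  i=3: ✓ (rhs at j=3)
  i=4: ✓ (rhs at j=4)
  i=5: ✗ (lhs fails at k=5 before rhs at j=6)
  i=6: ✓ (rhs at j=6)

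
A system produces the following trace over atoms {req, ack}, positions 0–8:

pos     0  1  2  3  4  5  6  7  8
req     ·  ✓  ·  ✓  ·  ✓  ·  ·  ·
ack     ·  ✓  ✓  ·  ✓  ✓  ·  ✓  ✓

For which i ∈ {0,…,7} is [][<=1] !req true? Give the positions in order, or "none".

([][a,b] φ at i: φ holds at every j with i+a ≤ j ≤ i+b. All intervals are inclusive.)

6, 7

Evaluate at each i in [0,7]:
  i=0: ✗ (fails at j=1)
  i=1: ✗ (fails at j=1)
  i=2: ✗ (fails at j=3)
  i=3: ✗ (fails at j=3)
  i=4: ✗ (fails at j=5)
  i=5: ✗ (fails at j=5)
  i=6: ✓ (all of [6,7])
  i=7: ✓ (all of [7,8])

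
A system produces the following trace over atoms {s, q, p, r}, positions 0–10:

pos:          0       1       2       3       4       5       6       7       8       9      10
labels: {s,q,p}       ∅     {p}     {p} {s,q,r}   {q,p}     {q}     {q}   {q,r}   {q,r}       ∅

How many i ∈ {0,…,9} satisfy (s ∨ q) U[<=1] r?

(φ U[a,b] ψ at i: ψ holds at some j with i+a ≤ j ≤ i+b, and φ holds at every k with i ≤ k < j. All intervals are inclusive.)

4

Evaluate at each i in [0,9]:
  i=0: ✗ (no rhs in [0,1])
  i=1: ✗ (no rhs in [1,2])
  i=2: ✗ (no rhs in [2,3])
  i=3: ✗ (lhs fails at k=3 before rhs at j=4)
  i=4: ✓ (rhs at j=4)
  i=5: ✗ (no rhs in [5,6])
  i=6: ✗ (no rhs in [6,7])
  i=7: ✓ (rhs at j=8; lhs holds on [7,7])
  i=8: ✓ (rhs at j=8)
  i=9: ✓ (rhs at j=9)
Positions where it holds: {4, 7, 8, 9} → 4.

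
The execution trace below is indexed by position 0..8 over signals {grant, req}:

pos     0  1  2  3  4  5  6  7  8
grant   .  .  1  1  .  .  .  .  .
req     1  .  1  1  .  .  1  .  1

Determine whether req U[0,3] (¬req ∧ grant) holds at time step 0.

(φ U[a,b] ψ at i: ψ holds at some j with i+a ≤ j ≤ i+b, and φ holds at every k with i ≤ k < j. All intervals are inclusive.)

False

Need some j in [0,3] with (¬req ∧ grant), and req at every k in [0,j-1].
  j=0: (¬req ∧ grant) false.
  j=1: (¬req ∧ grant) false.
  j=2: (¬req ∧ grant) false.
  j=3: (¬req ∧ grant) false.
No j in the window works → until fails.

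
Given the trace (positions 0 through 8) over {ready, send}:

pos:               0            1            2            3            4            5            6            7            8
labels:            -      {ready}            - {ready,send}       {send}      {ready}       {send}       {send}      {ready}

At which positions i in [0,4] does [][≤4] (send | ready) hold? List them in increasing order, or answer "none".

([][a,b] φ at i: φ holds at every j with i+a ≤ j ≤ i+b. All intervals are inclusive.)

3, 4

Evaluate at each i in [0,4]:
  i=0: ✗ (fails at j=0)
  i=1: ✗ (fails at j=2)
  i=2: ✗ (fails at j=2)
  i=3: ✓ (all of [3,7])
  i=4: ✓ (all of [4,8])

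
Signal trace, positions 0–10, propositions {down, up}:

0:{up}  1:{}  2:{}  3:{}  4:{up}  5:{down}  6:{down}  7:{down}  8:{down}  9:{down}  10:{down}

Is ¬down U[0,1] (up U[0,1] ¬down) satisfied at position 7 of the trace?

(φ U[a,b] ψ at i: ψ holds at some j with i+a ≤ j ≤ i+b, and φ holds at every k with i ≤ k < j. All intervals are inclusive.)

False

Need some j in [7,8] with (up U[0,1] ¬down), and ¬down at every k in [7,j-1].
  j=7: (up U[0,1] ¬down) — fails.
  j=8: (up U[0,1] ¬down) — fails.
No j in the window works → until fails.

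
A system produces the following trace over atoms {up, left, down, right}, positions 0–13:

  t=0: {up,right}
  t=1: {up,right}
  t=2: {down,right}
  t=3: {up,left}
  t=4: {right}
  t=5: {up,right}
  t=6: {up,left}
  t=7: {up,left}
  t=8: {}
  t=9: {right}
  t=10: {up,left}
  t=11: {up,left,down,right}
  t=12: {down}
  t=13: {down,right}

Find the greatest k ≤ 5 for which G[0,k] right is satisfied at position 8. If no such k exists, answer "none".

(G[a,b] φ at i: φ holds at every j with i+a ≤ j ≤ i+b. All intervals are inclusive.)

none

right must hold from j=8 onward; find where it first fails.
  j=8: fails → no k works.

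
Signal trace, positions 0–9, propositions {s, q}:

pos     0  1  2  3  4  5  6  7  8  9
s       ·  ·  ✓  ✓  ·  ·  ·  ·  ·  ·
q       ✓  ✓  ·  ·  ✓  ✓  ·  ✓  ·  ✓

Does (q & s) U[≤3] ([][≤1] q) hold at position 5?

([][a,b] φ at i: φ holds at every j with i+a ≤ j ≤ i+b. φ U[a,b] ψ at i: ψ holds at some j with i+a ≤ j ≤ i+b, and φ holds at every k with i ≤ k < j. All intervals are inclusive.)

Need some j in [5,8] with [][≤1] q, and (q & s) at every k in [5,j-1].
  j=5: [][≤1] q — fails at 6.
  j=6: [][≤1] q — fails at 6.
  j=7: [][≤1] q — fails at 8.
  j=8: [][≤1] q — fails at 8.
No j in the window works → until fails.

Does not hold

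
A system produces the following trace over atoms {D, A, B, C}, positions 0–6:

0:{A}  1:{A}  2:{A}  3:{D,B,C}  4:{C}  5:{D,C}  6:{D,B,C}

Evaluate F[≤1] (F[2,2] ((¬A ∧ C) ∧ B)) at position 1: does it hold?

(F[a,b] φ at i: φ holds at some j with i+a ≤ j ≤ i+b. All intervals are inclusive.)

Check F[2,2] ((¬A ∧ C) ∧ B) at each j in [1,2]:
  j=1: holds (witness at 3)
  j=2: fails (none in [4,4])
Found at j=1 → formula holds.

Yes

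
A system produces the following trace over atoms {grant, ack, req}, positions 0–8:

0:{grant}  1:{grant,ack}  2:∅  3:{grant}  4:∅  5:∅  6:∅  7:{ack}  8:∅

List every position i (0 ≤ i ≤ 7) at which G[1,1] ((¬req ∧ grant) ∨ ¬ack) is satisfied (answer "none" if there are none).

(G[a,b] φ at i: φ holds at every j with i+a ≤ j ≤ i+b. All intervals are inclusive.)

Evaluate at each i in [0,7]:
  i=0: ✓ (all of [1,1])
  i=1: ✓ (all of [2,2])
  i=2: ✓ (all of [3,3])
  i=3: ✓ (all of [4,4])
  i=4: ✓ (all of [5,5])
  i=5: ✓ (all of [6,6])
  i=6: ✗ (fails at j=7)
  i=7: ✓ (all of [8,8])

0, 1, 2, 3, 4, 5, 7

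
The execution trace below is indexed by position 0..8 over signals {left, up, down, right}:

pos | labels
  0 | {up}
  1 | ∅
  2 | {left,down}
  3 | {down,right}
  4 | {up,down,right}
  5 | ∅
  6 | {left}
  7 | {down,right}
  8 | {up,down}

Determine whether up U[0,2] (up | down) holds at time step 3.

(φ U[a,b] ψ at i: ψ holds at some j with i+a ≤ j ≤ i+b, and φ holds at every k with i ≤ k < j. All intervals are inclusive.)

Need some j in [3,5] with (up | down), and up at every k in [3,j-1].
  j=3: (up | down) holds; no prefix to check → satisfied.

Holds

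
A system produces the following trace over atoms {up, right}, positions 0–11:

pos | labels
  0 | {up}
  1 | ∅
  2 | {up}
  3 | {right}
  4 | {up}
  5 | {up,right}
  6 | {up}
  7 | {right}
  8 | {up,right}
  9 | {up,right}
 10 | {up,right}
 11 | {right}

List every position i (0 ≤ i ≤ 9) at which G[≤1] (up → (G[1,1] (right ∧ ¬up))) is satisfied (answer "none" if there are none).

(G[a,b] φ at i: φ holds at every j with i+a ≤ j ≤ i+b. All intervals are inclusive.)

1, 2, 6

Evaluate at each i in [0,9]:
  i=0: ✗ (fails at j=0)
  i=1: ✓ (all of [1,2])
  i=2: ✓ (all of [2,3])
  i=3: ✗ (fails at j=4)
  i=4: ✗ (fails at j=4)
  i=5: ✗ (fails at j=5)
  i=6: ✓ (all of [6,7])
  i=7: ✗ (fails at j=8)
  i=8: ✗ (fails at j=8)
  i=9: ✗ (fails at j=9)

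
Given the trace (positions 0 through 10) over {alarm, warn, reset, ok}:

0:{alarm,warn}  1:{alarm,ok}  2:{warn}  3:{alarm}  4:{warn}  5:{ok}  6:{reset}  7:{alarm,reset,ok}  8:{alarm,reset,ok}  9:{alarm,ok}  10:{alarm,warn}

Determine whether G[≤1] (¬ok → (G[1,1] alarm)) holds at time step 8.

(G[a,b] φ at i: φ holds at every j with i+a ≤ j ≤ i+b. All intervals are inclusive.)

True

Check (¬ok → (G[1,1] alarm)) at every j in [8,9]:
  j=8: antecedent false → ✓
  j=9: antecedent false → ✓
All positions satisfy it → formula holds.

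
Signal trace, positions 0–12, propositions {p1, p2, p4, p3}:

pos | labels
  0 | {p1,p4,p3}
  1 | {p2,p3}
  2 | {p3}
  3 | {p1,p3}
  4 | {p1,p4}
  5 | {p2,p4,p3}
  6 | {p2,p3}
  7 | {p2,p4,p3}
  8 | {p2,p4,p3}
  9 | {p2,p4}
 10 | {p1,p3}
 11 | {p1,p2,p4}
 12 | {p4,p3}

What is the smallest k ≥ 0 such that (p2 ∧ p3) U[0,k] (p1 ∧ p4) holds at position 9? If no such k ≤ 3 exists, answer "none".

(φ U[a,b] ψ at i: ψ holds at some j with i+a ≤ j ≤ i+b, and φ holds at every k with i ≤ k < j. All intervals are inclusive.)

Need earliest j ≥ 9 with (p1 ∧ p4), and (p2 ∧ p3) at every k in [9,j-1].
  j=9: rhs fails.
  j=10: rhs fails.
  j=11: rhs holds but lhs fails at k=9.
  j=12: rhs fails.
No witness within the range → none.

none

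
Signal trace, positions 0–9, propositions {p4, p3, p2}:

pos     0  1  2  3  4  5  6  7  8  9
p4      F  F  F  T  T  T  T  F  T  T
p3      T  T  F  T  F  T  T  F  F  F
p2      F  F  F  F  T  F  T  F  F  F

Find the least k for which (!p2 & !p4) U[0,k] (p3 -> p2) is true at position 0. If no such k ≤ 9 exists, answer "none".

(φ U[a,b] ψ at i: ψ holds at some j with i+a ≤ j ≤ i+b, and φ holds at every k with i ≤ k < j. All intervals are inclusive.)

Need earliest j ≥ 0 with (p3 -> p2), and (!p2 & !p4) at every k in [0,j-1].
  j=0: rhs fails.
  j=1: rhs fails.
  j=2: rhs holds; lhs holds on [0,1]. k = 2.

2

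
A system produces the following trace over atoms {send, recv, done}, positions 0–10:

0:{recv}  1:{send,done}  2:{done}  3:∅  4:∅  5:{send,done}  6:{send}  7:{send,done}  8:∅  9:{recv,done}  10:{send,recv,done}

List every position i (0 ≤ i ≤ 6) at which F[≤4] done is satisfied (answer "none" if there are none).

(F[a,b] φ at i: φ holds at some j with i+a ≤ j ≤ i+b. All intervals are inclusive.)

0, 1, 2, 3, 4, 5, 6

Evaluate at each i in [0,6]:
  i=0: ✓ (witness j=1)
  i=1: ✓ (witness j=1)
  i=2: ✓ (witness j=2)
  i=3: ✓ (witness j=5)
  i=4: ✓ (witness j=5)
  i=5: ✓ (witness j=5)
  i=6: ✓ (witness j=7)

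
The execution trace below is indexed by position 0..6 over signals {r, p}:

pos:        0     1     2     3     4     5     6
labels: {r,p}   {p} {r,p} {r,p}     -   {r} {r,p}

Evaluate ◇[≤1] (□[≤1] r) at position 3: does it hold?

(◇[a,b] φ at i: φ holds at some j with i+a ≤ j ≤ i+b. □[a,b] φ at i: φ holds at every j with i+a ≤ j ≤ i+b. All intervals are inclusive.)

Check □[≤1] r at each j in [3,4]:
  j=3: fails at 4
  j=4: fails at 4
No position in the window satisfies it → formula fails.

Does not hold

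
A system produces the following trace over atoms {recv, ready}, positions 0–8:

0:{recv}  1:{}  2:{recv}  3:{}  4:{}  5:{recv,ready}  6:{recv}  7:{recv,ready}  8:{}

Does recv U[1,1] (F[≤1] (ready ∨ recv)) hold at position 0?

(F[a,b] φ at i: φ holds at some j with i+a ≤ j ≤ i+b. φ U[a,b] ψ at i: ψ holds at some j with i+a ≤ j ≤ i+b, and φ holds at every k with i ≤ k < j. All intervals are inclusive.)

Need some j in [1,1] with F[≤1] (ready ∨ recv), and recv at every k in [0,j-1].
  j=1: F[≤1] (ready ∨ recv) holds; recv holds at every k in [0,0] → satisfied.

True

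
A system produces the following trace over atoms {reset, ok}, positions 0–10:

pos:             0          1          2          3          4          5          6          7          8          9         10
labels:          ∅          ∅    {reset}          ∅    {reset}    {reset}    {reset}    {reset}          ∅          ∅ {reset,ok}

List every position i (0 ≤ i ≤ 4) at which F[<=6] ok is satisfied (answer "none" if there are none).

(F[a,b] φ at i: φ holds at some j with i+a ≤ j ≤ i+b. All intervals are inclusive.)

Evaluate at each i in [0,4]:
  i=0: ✗ (none in [0,6])
  i=1: ✗ (none in [1,7])
  i=2: ✗ (none in [2,8])
  i=3: ✗ (none in [3,9])
  i=4: ✓ (witness j=10)

4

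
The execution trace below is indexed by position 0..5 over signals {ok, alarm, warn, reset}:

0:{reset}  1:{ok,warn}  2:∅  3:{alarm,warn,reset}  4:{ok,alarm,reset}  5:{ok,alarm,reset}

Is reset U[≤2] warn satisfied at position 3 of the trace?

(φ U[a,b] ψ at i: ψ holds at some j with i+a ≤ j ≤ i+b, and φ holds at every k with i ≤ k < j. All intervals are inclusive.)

True

Need some j in [3,5] with warn, and reset at every k in [3,j-1].
  j=3: warn holds; no prefix to check → satisfied.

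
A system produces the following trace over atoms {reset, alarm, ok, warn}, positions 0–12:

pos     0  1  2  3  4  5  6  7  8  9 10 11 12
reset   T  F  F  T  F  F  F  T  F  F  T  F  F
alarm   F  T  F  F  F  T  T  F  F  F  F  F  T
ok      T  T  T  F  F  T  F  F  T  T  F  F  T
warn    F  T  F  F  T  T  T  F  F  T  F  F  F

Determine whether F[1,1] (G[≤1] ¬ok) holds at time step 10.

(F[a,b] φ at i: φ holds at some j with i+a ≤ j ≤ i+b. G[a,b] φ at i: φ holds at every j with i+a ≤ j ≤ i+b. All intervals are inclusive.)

No

Check G[≤1] ¬ok at each j in [11,11]:
  j=11: fails at 12
No position in the window satisfies it → formula fails.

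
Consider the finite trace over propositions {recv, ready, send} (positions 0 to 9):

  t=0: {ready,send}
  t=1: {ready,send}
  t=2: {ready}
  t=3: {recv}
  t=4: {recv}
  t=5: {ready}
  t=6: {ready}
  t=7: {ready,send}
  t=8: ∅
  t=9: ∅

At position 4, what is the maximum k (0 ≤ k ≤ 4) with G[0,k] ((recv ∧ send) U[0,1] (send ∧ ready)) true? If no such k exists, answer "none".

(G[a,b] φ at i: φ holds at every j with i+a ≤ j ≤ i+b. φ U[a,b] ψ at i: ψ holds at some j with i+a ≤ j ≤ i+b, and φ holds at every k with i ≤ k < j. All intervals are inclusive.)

none

((recv ∧ send) U[0,1] (send ∧ ready)) must hold from j=4 onward; find where it first fails.
  j=4: fails → no k works.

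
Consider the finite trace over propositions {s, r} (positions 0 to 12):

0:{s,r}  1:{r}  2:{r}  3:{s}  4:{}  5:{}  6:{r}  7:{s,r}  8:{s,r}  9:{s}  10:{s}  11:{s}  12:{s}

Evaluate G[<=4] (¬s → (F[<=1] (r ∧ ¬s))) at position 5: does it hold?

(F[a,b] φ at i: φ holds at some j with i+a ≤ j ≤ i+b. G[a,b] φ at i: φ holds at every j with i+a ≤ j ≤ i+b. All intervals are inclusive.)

Check (¬s → (F[<=1] (r ∧ ¬s))) at every j in [5,9]:
  j=5: antecedent true; consequent holds (witness at 6) → ✓
  j=6: antecedent true; consequent holds (witness at 6) → ✓
  j=7: antecedent false → ✓
  j=8: antecedent false → ✓
  j=9: antecedent false → ✓
All positions satisfy it → formula holds.

Holds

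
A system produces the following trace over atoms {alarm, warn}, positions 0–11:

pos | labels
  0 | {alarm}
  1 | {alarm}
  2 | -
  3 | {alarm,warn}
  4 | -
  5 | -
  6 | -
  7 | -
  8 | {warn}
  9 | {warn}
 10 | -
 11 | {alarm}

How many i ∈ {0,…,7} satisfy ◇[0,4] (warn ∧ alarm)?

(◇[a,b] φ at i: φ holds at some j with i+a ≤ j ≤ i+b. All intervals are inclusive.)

Evaluate at each i in [0,7]:
  i=0: ✓ (witness j=3)
  i=1: ✓ (witness j=3)
  i=2: ✓ (witness j=3)
  i=3: ✓ (witness j=3)
  i=4: ✗ (none in [4,8])
  i=5: ✗ (none in [5,9])
  i=6: ✗ (none in [6,10])
  i=7: ✗ (none in [7,11])
Positions where it holds: {0, 1, 2, 3} → 4.

4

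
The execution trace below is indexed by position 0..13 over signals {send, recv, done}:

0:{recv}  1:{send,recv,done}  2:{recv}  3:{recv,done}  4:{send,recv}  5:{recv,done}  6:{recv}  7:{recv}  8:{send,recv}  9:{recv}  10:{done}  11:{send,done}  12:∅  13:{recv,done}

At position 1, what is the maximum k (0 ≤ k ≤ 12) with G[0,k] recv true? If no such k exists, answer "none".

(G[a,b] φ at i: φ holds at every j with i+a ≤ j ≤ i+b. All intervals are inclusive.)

recv must hold from j=1 onward; find where it first fails.
  j=1: holds
  j=2: holds
  j=3: holds
  j=4: holds
  j=5: holds
  j=6: holds
  j=7: holds
  j=8: holds
  j=9: holds
  j=10: fails
Holds on [1,9], so largest k = 8.

8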